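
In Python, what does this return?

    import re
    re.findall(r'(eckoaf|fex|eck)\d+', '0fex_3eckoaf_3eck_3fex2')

['fex']

With a single group, `findall` returns only what that group captured — 1 item.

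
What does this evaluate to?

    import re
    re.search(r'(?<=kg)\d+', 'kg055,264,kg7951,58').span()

The `(?=…)`/`(?<=…)` assertion just peeks at neighbouring text; it doesn't advance the match position.
Unlike `match`, `search` isn't anchored — it looks for the pattern anywhere in the string.
The match spans [2:5] → '055'.

(2, 5)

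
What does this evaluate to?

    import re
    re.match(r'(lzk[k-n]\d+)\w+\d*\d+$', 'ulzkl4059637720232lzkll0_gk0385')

This matches the literal 'lzk', then a character in [k-n], then one or more of a digit (captured); then one or more of a word character, then zero or more of a digit, then one or more of a digit; then anchored at the end.
`re.match` won't scan ahead — the pattern has to work from the very first character.
Here the pattern fails at index 0, so the call returns None.

None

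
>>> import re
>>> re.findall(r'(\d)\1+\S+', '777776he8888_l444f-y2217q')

['7']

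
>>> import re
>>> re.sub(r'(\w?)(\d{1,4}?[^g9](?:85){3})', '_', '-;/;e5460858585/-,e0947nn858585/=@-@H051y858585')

'-;/;_/-,e0947nn858585/=@-@_'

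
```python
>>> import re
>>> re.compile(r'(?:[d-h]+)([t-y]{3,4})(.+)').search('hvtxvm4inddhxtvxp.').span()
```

(0, 18)

This matches one or more of a character in [d-h] (non-capturing group); then 3 to 4 of a character in [t-y] (captured); then one or more of any character (captured).
Unlike `match`, `search` isn't anchored — it looks for the pattern anywhere in the string.
The match spans [0:18] → 'hvtxvm4inddhxtvxp.'.
Captured: group 1 = 'vtxv', group 2 = 'm4inddhxtvxp.'.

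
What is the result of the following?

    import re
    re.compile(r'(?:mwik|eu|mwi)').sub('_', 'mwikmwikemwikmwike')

'__e__e'

Branches in `(...|...)` are attempted left-to-right; the first branch that allows the whole pattern to succeed is taken.
`sub` substitutes '_' at each match site.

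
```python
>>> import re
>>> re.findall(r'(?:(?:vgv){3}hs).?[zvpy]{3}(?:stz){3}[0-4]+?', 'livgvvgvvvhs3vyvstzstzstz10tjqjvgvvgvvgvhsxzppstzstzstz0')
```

['vgvvgvvgvhsxzppstzstzstz0']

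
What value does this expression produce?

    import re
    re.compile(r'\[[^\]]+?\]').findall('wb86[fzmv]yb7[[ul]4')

['[fzmv]', '[[ul]']

Walking the string: at [4:10] → '[fzmv]'; at [13:18] → '[[ul]'.
No capturing groups, so `findall` returns the 2 full match strings.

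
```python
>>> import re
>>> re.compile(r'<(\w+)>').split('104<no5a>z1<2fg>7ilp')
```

['104', 'no5a', 'z1', '2fg', '7ilp']

Matches to split on: at [3:9] → '<no5a>'; at [11:16] → '<2fg>'.
Because the pattern has a capturing group, `split` also inserts each captured text between the pieces.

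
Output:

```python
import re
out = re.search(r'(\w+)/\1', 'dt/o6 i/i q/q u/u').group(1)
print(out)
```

i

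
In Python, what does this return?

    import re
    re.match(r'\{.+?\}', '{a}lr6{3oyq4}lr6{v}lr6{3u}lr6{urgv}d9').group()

'{a}'

Lazy quantifiers expand one character at a time until the remainder of the pattern can match.
`re.match` won't scan ahead — the pattern has to work from the very first character.
The match spans [0:3] → '{a}'.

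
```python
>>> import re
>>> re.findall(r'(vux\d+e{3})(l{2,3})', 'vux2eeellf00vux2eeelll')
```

[('vux2eee', 'll'), ('vux2eee', 'lll')]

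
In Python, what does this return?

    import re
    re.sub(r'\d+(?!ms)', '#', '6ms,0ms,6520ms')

The negative lookaround is zero-width — it rules out positions where the adjacent text would match, without consuming anything.
Each match is replaced by '#'.

'6ms,0ms,#0ms'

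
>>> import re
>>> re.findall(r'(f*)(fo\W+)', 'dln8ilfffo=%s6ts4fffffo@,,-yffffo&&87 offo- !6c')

[('ff', 'fo=%'), ('ffff', 'fo@,,-'), ('fff', 'fo&&'), ('f', 'fo- !')]

The pattern matches zero or more of a literal 'f' (captured); then the literal 'fo', then one or more of a non-word character (captured).
Matches: at [6:12] match 'fffo=%', groups = ('ff', 'fo=%'); at [17:27] match 'fffffo@,,-', groups = ('ffff', 'fo@,,-'); at [28:35] match 'ffffo&&', groups = ('fff', 'fo&&'); at [39:45] match 'ffo- !', groups = ('f', 'fo- !').
2 groups means each result is a tuple of 2 captured strings — 4 here.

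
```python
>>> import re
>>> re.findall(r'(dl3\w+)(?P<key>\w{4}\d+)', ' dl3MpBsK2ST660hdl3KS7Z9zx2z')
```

The pattern matches the literal 'dl3', then one or more of a word character (captured); then exactly 4 of a word character, then one or more of a digit (captured as 'key').
Matches: at [1:27] match 'dl3MpBsK2ST660hdl3KS7Z9zx2', groups = ('dl3MpBsK2ST660hdl3KS7', 'Z9zx2').
Multiple groups make `findall` return tuples — one 2-tuple for the one match.

[('dl3MpBsK2ST660hdl3KS7', 'Z9zx2')]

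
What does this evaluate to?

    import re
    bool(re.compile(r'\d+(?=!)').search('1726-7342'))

Because the assertion is zero-width, the text it checks is not consumed and won't appear in the result.
`re.search` tries every starting position until one works.
Here the pattern never matches, so the call returns None, and `bool(None)` is False.

False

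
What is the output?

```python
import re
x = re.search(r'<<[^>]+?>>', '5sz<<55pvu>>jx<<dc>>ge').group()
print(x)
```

`re.search` tries every starting position until one works.
The match spans [3:12] → '<<55pvu>>'.

<<55pvu>>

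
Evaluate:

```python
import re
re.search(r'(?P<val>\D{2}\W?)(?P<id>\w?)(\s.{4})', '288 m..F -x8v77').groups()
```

The match spans [4:13] → 'm..F -x8v'.
Captured: group 1 = 'm..', group 2 = 'F', group 3 = ' -x8v'.

('m..', 'F', ' -x8v')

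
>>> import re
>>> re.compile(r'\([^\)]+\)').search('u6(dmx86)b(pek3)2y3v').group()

Unlike `match`, `search` isn't anchored — it looks for the pattern anywhere in the string.
The match spans [2:9] → '(dmx86)'.

'(dmx86)'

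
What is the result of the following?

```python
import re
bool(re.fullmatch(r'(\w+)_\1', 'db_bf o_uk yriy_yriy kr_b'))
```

False

`\1` has to match the exact text group 1 already captured.
`fullmatch` succeeds only if the pattern covers the string from start to end.
Here there's no way to consume every character, so the call returns None, and `bool(None)` is False.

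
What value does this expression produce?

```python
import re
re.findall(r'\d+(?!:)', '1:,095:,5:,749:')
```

['09', '74']

A negative assertion filters positions out without eating any characters.
Matches: at [3:5] → '09'; at [11:13] → '74'.
With no groups in the pattern, `findall` gives back each whole match — 2 here.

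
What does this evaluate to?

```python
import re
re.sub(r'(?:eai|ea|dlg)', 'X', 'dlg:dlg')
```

Matches: at [0:3] → 'dlg'; at [4:7] → 'dlg'.
Every occurrence is swapped for 'X'.

'X:X'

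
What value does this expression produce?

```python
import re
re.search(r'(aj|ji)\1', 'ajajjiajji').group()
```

`\1` is not a pattern — it's the concrete string captured by group 1, re-applied verbatim.
The match spans [0:4] → 'ajaj'.

'ajaj'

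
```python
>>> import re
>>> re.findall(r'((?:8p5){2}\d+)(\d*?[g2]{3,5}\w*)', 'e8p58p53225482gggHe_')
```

[('8p58p53225482', 'gggHe_')]

`findall` packs the 2 group values into a tuple for every match.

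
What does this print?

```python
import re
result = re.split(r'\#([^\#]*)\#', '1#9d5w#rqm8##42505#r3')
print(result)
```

['1', '9d5w', 'rqm8', '', '42505#r3']

Matches to split on: at [1:7] → '#9d5w#'; at [11:13] → '##'.
`re.split` interleaves the captured-group text with the surrounding fragments.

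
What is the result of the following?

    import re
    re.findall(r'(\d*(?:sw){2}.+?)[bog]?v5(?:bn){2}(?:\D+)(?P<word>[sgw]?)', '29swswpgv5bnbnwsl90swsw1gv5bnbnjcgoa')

[('29swswp', ''), ('90swsw1', '')]

Pattern: zero or more of a digit, then the literal 'sw' repeated 2 times, then one or more of any character (lazy) (captured); then optionally one of [bog], then the literal 'v5', then the literal 'bn' repeated 2 times; then one or more of a non-digit (non-capturing group); then optionally one of [sgw] (captured as 'word').
Scanning left to right: at [0:17] match '29swswpgv5bnbnwsl', groups = ('29swswp', ''); at [17:36] match '90swsw1gv5bnbnjcgoa', groups = ('90swsw1', '').
`findall` packs the 2 group values into a tuple for every match.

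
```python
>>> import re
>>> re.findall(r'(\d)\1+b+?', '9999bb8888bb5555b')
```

`\1` is not a pattern — it's the concrete string captured by group 1, re-applied verbatim.
Matches: at [0:5] match '9999b', group 1 = '9'; at [6:11] match '8888b', group 1 = '8'; at [12:17] match '5555b', group 1 = '5'.
One capturing group, so `findall` returns just the captured substring from each match — 3 in all.

['9', '8', '5']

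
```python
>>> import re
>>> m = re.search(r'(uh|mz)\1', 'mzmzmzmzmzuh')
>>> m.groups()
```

('mz',)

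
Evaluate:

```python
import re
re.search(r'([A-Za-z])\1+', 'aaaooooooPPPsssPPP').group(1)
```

'a'

The backreference `\1` re-matches whatever the first group consumed, character for character.
`re.search` scans for the first position where the pattern succeeds.
The match spans [0:3] → 'aaa'.
Captured: group 1 = 'a'.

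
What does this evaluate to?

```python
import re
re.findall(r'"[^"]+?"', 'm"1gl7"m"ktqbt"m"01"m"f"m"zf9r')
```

['"1gl7"', '"ktqbt"', '"01"', '"f"']

Matches: at [1:7] → '"1gl7"'; at [8:15] → '"ktqbt"'; at [16:20] → '"01"'; at [21:24] → '"f"'.
Since nothing is captured, `findall` lists the 4 matched substrings directly.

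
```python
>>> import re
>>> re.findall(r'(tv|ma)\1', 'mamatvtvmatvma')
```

['ma', 'tv']

After group 1 captures some text, `\1` only succeeds where that same text appears again.
Scanning left to right: at [0:4] match 'mama', group 1 = 'ma'; at [4:8] match 'tvtv', group 1 = 'tv'.
With a single group, `findall` returns only what that group captured — 2 items.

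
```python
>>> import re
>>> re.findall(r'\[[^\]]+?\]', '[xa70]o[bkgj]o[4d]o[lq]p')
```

Scanning left to right: at [0:6] → '[xa70]'; at [7:13] → '[bkgj]'; at [14:18] → '[4d]'; at [19:23] → '[lq]'.
`findall` yields the raw match text (4 of them) because the pattern has no groups.

['[xa70]', '[bkgj]', '[4d]', '[lq]']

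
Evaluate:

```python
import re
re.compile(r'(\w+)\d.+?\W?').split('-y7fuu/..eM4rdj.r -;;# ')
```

['-', 'y', 'uu/..', 'eM', 'dj.r -;;# ']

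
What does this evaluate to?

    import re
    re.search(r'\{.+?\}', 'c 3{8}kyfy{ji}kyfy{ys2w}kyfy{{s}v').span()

Lazy quantifiers expand one character at a time until the remainder of the pattern can match.
The match spans [3:6] → '{8}'.

(3, 6)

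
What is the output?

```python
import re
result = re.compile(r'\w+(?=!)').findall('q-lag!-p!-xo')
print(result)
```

['lag', 'p']

The `(?=…)`/`(?<=…)` assertion just peeks at neighbouring text; it doesn't advance the match position.
No capturing groups, so `findall` returns the 2 full match strings.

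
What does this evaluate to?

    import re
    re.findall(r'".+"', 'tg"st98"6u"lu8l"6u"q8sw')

['"st98"6u"lu8l"6u"']

Matches: at [2:19] → '"st98"6u"lu8l"6u"'.
No capturing groups, so `findall` returns the 1 full match string.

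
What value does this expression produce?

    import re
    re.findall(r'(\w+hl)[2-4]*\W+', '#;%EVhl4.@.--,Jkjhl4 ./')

One capturing group, so `findall` returns just the captured substring from each match — 2 in all.

['EVhl', 'Jkjhl']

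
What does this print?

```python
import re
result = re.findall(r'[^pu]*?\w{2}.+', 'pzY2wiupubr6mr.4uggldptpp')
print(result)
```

This matches zero or more of any character except [pu] (lazy); then exactly 2 of a word character, then one or more of any character.
Matches: at [0:25] → 'pzY2wiupubr6mr.4uggldptpp'.
Since nothing is captured, `findall` lists the 1 matched substring directly.

['pzY2wiupubr6mr.4uggldptpp']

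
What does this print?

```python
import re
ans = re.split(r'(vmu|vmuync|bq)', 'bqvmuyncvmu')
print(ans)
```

['', 'bq', '', 'vmu', 'ync', 'vmu', '']

Branches in `(...|...)` are attempted left-to-right; the first branch that allows the whole pattern to succeed is taken.
Matches to split on: at [0:2] → 'bq'; at [2:5] → 'vmu'; at [8:11] → 'vmu'.
The group in the pattern means `split` returns the separators' captures alongside the pieces.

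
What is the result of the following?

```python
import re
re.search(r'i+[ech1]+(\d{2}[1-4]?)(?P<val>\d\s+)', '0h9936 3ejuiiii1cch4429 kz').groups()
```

Pattern: one or more of a literal 'i', then one or more of one of [ech1]; then exactly 2 of a digit, then optionally a character in [1-4] (captured); then a digit, then one or more of whitespace (captured as 'val').
`search` walks the string left to right and returns the first match it finds.
The match spans [11:24] → 'iiii1cch4429 '.
Captured: group 1 = '442', group 2 = '9 '.

('442', '9 ')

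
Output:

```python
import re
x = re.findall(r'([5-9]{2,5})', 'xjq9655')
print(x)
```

['9655']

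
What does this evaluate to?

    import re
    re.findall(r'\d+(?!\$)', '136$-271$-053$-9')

The negative lookaround is zero-width — it rules out positions where the adjacent text would match, without consuming anything.
Walking the string: at [0:2] → '13'; at [5:7] → '27'; at [10:12] → '05'; at [15:16] → '9'.
Since nothing is captured, `findall` lists the 4 matched substrings directly.

['13', '27', '05', '9']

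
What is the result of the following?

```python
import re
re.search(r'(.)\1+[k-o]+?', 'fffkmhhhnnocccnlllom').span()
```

(0, 4)

`\1` is not a pattern — it's the concrete string captured by group 1, re-applied verbatim.
`re.search` scans for the first position where the pattern succeeds.
The match spans [0:4] → 'fffk'.
Captured: group 1 = 'f'.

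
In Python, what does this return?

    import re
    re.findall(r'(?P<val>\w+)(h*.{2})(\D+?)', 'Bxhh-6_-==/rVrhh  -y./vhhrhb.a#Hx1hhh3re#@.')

Lazy quantifiers expand one character at a time until the remainder of the pattern can match.
Multiple groups make `findall` return tuples — one 3-tuple for each match.

[('Bxhh', '-6', '_'), ('rVrhh', '  ', '-'), ('y', './', 'v'), ('hhrhb', '.a', '#'), ('Hx1hhh3re', '#@', '.')]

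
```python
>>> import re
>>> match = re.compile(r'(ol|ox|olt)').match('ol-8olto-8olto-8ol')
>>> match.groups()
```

The match spans [0:2] → 'ol'.
Captured: group 1 = 'ol'.

('ol',)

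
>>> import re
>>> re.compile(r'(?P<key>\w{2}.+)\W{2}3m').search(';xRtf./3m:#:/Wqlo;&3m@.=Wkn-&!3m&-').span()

(1, 32)

Pattern: exactly 2 of a word character, then one or more of any character (captured as 'key'); then exactly 2 of a non-word character, then the literal '3m'.
The match spans [1:32] → 'xRtf./3m:#:/Wqlo;&3m@.=Wkn-&!3m'.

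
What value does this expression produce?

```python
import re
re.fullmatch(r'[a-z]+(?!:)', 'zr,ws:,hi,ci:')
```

None

`fullmatch` succeeds only if the pattern covers the string from start to end.
Here the pattern can't cover the whole string, so the call returns None.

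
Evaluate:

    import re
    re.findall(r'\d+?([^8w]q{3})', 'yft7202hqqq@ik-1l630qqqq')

['hqqq', '0qqq']

Pattern: one or more of a digit (lazy); then any character except [8w], then exactly 3 of the literal 'q' (captured).
A `+?`/`*?`/`{m,n}?` starts at its minimum and grows only as far as needed for what follows to match.
Scanning left to right: at [3:11] match '7202hqqq', group 1 = 'hqqq'; at [17:23] match '630qqq', group 1 = '0qqq'.
One capturing group, so `findall` returns just the captured substring from each match — 2 in all.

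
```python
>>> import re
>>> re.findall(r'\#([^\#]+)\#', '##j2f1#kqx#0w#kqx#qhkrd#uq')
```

['j2f1', '0w', 'qhkrd']

Matches: at [1:7] match '#j2f1#', group 1 = 'j2f1'; at [10:14] match '#0w#', group 1 = '0w'; at [17:24] match '#qhkrd#', group 1 = 'qhkrd'.
With a single group, `findall` returns only what that group captured — 3 items.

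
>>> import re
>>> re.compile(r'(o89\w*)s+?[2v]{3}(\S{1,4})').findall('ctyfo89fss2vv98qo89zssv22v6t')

[('o89fss2vv98qo89zs', 'v6t')]

Pattern: the literal 'o89', then zero or more of a word character (captured); then one or more of the literal 's' (lazy), then exactly 3 of one of [2v]; then 1 to 4 of a non-whitespace character (captured).
Matches: at [4:28] match 'o89fss2vv98qo89zssv22v6t', groups = ('o89fss2vv98qo89zs', 'v6t').
2 groups means the one result is a tuple of 2 captured strings — 1 here.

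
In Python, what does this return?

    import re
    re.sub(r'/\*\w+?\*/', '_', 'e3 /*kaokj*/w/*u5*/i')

'e3 _w_i'

Matches: at [3:12] → '/*kaokj*/'; at [13:19] → '/*u5*/'.
`sub` substitutes '_' at each match site.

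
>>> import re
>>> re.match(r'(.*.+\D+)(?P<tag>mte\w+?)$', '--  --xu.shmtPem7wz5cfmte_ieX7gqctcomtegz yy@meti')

None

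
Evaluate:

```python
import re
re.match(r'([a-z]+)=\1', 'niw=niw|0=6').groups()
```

('niw',)

A backreference is literal: `\1` must see the identical characters the first group matched.
`re.match` won't scan ahead — the pattern has to work from the very first character.
The match spans [0:7] → 'niw=niw'.
Captured: group 1 = 'niw'.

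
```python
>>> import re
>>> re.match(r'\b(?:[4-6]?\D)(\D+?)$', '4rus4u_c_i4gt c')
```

None

The pattern matches a word boundary (`\b`, zero-width); then optionally a character in [4-6], then a non-digit (non-capturing group); then one or more of a non-digit (lazy) (captured); then anchored at the end.
With `match`, the pattern is implicitly anchored at the beginning.
Here the string doesn't start with a match, so the call returns None.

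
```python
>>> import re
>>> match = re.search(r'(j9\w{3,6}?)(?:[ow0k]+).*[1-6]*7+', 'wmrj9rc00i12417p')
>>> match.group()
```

This matches the literal 'j9', then 3 to 6 of a word character (lazy) (captured); then one or more of one of [ow0k] (non-capturing group); then zero or more of any character, then zero or more of a character in [1-6]; then one or more of a literal '7'.
`re.search` scans for the first position where the pattern succeeds.
The match spans [3:15] → 'j9rc00i12417'.
Captured: group 1 = 'j9rc0'.

'j9rc00i12417'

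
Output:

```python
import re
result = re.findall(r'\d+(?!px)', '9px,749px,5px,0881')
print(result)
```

Because the assertion is negative and zero-width, positions next to the forbidden text are skipped.
Matches: at [4:6] → '74'; at [14:18] → '0881'.
With no groups in the pattern, `findall` gives back each whole match — 2 here.

['74', '0881']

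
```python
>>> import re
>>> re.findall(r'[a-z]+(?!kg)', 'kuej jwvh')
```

['kuej', 'jwvh']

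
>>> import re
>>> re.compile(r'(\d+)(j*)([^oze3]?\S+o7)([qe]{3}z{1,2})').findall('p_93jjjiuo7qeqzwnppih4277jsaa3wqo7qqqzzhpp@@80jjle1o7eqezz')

This matches one or more of a digit (captured); then zero or more of a literal 'j' (captured); then optionally any character except [oze3], then one or more of a non-whitespace character, then the literal 'o7' (captured); then exactly 3 of one of [qe], then 1 to 2 of the literal 'z' (captured).
Scanning left to right: at [2:58] match '93jjjiuo7qeqzwnppih4277jsaa3wqo7qqqzzhpp@@80jjle1o7eqezz', groups = ('93', 'jjj', 'iuo7qeqzwnppih4277jsaa3wqo7qqqzzhpp@@80jjle1o7', 'eqezz').
Multiple groups make `findall` return tuples — one 4-tuple for the one match.

[('93', 'jjj', 'iuo7qeqzwnppih4277jsaa3wqo7qqqzzhpp@@80jjle1o7', 'eqezz')]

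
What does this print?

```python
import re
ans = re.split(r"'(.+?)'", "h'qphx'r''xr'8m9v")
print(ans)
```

['h', 'qphx', 'r', "'xr", '8m9v']

The `?` after the quantifier makes it lazy — it takes as little as possible before letting the rest of the pattern try.
`re.split` interleaves the captured-group text with the surrounding fragments.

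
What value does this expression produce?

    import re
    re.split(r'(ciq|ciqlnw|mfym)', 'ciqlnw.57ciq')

Branches in `(...|...)` are attempted left-to-right; the first branch that allows the whole pattern to succeed is taken.
Matches to split on: at [0:3] → 'ciq'; at [9:12] → 'ciq'.
`re.split` interleaves the captured-group text with the surrounding fragments.

['', 'ciq', 'lnw.57', 'ciq', '']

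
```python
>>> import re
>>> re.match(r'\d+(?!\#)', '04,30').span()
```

(0, 2)

The negative lookaround is zero-width — it rules out positions where the adjacent text would match, without consuming anything.
With `match`, the pattern is implicitly anchored at the beginning.
The match spans [0:2] → '04'.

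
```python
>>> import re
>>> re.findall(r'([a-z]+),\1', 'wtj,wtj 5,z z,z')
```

['wtj', 'z']

`\1` has to match the exact text group 1 already captured.
Scanning left to right: at [0:7] match 'wtj,wtj', group 1 = 'wtj'; at [12:15] match 'z,z', group 1 = 'z'.
`findall` collects group 1 from each match (2 total).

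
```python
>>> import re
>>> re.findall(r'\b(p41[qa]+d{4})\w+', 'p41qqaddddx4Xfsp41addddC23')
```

This matches a word boundary (`\b`, zero-width); then the literal 'p41', then one or more of one of [qa], then exactly 4 of a literal 'd' (captured); then one or more of a word character.
Matches: at [0:26] match 'p41qqaddddx4Xfsp41addddC23', group 1 = 'p41qqadddd'.
`findall` collects group 1 from the one match (1 total).

['p41qqadddd']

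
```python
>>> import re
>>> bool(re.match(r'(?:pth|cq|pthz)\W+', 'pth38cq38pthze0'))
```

False

`re.match` only tries the pattern at the start of the string.
Here the string doesn't start with a match, so the call returns None, and `bool(None)` is False.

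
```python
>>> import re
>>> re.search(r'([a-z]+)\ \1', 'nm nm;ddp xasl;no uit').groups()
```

('nm',)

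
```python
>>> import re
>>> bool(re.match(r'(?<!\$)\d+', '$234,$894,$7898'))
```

False

`(?!…)`/`(?<!…)` only lets a position through if the neighbouring text does NOT match; no characters are consumed.
`re.match` won't scan ahead — the pattern has to work from the very first character.
Here the pattern fails at index 0, so the call returns None, and `bool(None)` is False.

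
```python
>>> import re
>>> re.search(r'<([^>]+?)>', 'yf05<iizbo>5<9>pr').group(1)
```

'iizbo'

`re.search` tries every starting position until one works.
The match spans [4:11] → '<iizbo>'.
Captured: group 1 = 'iizbo'.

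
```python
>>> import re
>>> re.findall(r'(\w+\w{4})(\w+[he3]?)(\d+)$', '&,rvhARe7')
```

[('rvhAR', 'e', '7')]

This matches one or more of a word character, then exactly 4 of a word character (captured); then one or more of a word character, then optionally one of [he3] (captured); then one or more of a digit (captured); then anchored at the end.
3 groups means the one result is a tuple of 3 captured strings — 1 here.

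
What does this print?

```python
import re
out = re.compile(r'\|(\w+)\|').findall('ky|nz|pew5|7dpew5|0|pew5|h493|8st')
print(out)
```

['nz', '7dpew5', 'pew5']

One capturing group, so `findall` returns just the captured substring from each match — 3 in all.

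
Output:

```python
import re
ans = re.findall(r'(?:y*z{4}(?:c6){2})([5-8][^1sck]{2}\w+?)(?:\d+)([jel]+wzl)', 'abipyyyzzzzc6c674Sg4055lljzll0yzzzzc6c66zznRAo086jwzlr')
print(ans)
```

Pattern: zero or more of a literal 'y', then exactly 4 of a literal 'z', then the literal 'c6' repeated 2 times (non-capturing group); then a character in [5-8], then exactly 2 of any character except [1sck], then one or more of a word character (lazy) (captured); then one or more of a digit (non-capturing group); then one or more of one of [jel], then the literal 'wzl' (captured).
Walking the string: at [4:53] match 'yyyzzzzc6c674Sg4055lljzll0yzzzzc6c66zznRAo086jwzl', groups = ('74Sg4055lljzll0yzzzzc6c66zznRAo', 'jwzl').
Multiple groups make `findall` return tuples — one 2-tuple for the one match.

[('74Sg4055lljzll0yzzzzc6c66zznRAo', 'jwzl')]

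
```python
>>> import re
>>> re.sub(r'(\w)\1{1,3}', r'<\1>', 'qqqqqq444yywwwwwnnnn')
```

'<q><q><4><y><w>w<n>'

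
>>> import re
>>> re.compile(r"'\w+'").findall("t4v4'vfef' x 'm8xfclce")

["'vfef'"]

Matches: at [4:10] → "'vfef'".
No capturing groups, so `findall` returns the 1 full match string.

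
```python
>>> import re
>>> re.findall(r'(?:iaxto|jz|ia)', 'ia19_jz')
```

['ia', 'jz']

No capturing groups, so `findall` returns the 2 full match strings.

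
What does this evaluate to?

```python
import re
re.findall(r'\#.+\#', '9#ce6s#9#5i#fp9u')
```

['#ce6s#9#5i#']

Since nothing is captured, `findall` lists the 1 matched substring directly.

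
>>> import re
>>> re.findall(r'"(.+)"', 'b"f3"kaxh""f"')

['f3"kaxh""f']

Because there's exactly one group, `findall` drops the full match and keeps group 1 from the one hit.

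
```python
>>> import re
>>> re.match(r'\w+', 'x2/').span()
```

(0, 2)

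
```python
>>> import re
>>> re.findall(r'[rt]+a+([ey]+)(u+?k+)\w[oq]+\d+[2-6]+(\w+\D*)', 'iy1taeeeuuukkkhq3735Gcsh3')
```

[('eee', 'uuukkk', 'Gcsh3')]

Multiple groups make `findall` return tuples — one 3-tuple for the one match.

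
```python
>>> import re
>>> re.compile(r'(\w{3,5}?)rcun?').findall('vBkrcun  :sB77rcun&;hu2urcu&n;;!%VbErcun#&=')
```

['vBk', 'sB77', 'hu2u', 'VbE']

Pattern: 3 to 5 of a word character (lazy) (captured); then the literal 'rcu', then optionally the literal 'n'.
Scanning left to right: at [0:7] match 'vBkrcun', group 1 = 'vBk'; at [10:18] match 'sB77rcun', group 1 = 'sB77'; at [20:27] match 'hu2urcu', group 1 = 'hu2u'; at [33:40] match 'VbErcun', group 1 = 'VbE'.
With a single group, `findall` returns only what that group captured — 4 items.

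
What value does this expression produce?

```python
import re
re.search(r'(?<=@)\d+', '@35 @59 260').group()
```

'35'

Lookahead/lookbehind check context without consuming it, so the matched span excludes the asserted characters.
The match spans [1:3] → '35'.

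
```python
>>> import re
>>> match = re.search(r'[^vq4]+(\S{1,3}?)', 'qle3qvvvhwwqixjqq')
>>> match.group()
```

The pattern matches one or more of any character except [vq4]; then 1 to 3 of a non-whitespace character (lazy) (captured).
Lazy quantifiers expand one character at a time until the remainder of the pattern can match.
Unlike `match`, `search` isn't anchored — it looks for the pattern anywhere in the string.
The match spans [1:5] → 'le3q'.
Captured: group 1 = 'q'.

'le3q'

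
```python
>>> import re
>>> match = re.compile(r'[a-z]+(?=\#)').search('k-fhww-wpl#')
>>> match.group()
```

'wpl'

The lookaround is zero-width — it requires the adjacent text to match without consuming it, so the asserted text isn't part of the match.
`search` walks the string left to right and returns the first match it finds.
The match spans [7:10] → 'wpl'.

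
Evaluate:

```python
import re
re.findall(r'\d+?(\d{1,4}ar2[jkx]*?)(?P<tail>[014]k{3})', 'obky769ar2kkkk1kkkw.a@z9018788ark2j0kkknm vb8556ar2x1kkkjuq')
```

[('69ar2kkkk', '1kkk'), ('556ar2x', '1kkk')]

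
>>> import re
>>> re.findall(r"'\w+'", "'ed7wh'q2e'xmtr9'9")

["'ed7wh'", "'xmtr9'"]

Matches: at [0:7] → "'ed7wh'"; at [10:17] → "'xmtr9'".
No capturing groups, so `findall` returns the 2 full match strings.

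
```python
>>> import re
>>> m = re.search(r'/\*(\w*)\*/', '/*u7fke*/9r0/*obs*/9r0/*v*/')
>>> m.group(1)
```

`re.search` tries every starting position until one works.
The match spans [0:9] → '/*u7fke*/'.
Captured: group 1 = 'u7fke'.

'u7fke'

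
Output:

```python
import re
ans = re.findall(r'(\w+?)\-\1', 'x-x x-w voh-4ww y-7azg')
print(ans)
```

`\1` is not a pattern — it's the concrete string captured by group 1, re-applied verbatim.
One capturing group, so `findall` returns just the captured substring from the one match — 1 in all.

['x']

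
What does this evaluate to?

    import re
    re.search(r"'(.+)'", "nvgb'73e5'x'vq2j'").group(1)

"73e5'x'vq2j"

The match spans [4:17] → "'73e5'x'vq2j'".
Captured: group 1 = "73e5'x'vq2j".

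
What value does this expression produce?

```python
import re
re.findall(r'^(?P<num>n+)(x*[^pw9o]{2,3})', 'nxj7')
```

[('n', 'xj7')]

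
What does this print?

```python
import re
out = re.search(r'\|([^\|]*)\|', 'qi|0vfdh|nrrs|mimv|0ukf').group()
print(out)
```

The match spans [2:9] → '|0vfdh|'.

|0vfdh|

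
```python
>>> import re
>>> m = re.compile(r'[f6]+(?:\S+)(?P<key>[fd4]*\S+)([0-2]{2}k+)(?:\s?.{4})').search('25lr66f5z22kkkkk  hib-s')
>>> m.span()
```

This matches one or more of one of [f6]; then one or more of a non-whitespace character (non-capturing group); then zero or more of one of [fd4], then one or more of a non-whitespace character (captured as 'key'); then exactly 2 of a character in [0-2], then one or more of a literal 'k' (captured); then optionally whitespace, then exactly 4 of any character (non-capturing group).
The match spans [4:21] → '66f5z22kkkkk  hib'.

(4, 21)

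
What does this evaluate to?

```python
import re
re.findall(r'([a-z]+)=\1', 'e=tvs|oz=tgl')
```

[]

After group 1 captures some text, `\1` only succeeds where that same text appears again.
`findall` collects group 1 from each match (0 total).
Nothing in the string satisfies the pattern, so the list is empty.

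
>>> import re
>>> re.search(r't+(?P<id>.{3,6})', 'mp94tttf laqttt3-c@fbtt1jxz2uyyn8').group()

'tttf laqt'

The match spans [4:13] → 'tttf laqt'.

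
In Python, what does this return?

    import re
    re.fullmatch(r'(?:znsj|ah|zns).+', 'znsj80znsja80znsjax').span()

(0, 19)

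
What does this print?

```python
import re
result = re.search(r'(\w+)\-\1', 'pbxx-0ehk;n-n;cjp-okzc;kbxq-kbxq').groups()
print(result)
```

('n',)

The match spans [10:13] → 'n-n'.
Captured: group 1 = 'n'.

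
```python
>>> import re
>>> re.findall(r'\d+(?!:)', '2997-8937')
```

['2997', '8937']

The negative lookaround is zero-width — it rules out positions where the adjacent text would match, without consuming anything.
Matches: at [0:4] → '2997'; at [5:9] → '8937'.
`findall` yields the raw match text (2 of them) because the pattern has no groups.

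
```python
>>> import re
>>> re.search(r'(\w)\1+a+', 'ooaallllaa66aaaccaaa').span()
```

After group 1 captures some text, `\1` only succeeds where that same text appears again.
The match spans [0:4] → 'ooaa'.

(0, 4)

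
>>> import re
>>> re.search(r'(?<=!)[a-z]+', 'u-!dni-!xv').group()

Lookahead/lookbehind check context without consuming it, so the matched span excludes the asserted characters.
`re.search` scans for the first position where the pattern succeeds.
The match spans [3:6] → 'dni'.

'dni'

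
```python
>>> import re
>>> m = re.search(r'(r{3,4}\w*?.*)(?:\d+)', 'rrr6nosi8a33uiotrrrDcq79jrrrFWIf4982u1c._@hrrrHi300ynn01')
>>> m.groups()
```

Pattern: 3 to 4 of a literal 'r', then zero or more of a word character (lazy), then zero or more of any character (captured); then one or more of a digit (non-capturing group).
`search` walks the string left to right and returns the first match it finds.
The match spans [0:56] → 'rrr6nosi8a33uiotrrrDcq79jrrrFWIf4982u1c._@hrrrHi300ynn01'.
Captured: group 1 = 'rrr6nosi8a33uiotrrrDcq79jrrrFWIf4982u1c._@hrrrHi300ynn0'.

('rrr6nosi8a33uiotrrrDcq79jrrrFWIf4982u1c._@hrrrHi300ynn0',)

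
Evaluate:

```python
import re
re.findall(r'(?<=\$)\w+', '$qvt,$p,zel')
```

The positive lookaround only admits positions where the adjacent text matches; those characters stay outside the span.
Matches: at [1:4] → 'qvt'; at [6:7] → 'p'.
Since nothing is captured, `findall` lists the 2 matched substrings directly.

['qvt', 'p']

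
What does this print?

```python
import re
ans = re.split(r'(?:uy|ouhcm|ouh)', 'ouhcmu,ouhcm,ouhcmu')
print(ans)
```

Alternation isn't longest-match — the leftmost alternative that fits at this position is chosen.
Matches to split on: at [0:5] → 'ouhcm'; at [7:12] → 'ouhcm'; at [13:18] → 'ouhcm'.
Each match becomes a cut point; 4 segments remain.

['', 'u,', ',', 'u']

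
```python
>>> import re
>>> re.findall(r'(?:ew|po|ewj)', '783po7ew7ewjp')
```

['po', 'ew', 'ew']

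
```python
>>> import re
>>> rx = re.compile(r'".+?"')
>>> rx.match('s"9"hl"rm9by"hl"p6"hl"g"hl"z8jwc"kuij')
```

`match` is anchored at position 0; if the pattern doesn't fit there, it returns None.
Here the pattern fails at index 0, so the call returns None.

None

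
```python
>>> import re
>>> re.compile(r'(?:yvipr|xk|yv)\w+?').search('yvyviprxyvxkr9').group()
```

'yvy'

`re.search` tries every starting position until one works.
The match spans [0:3] → 'yvy'.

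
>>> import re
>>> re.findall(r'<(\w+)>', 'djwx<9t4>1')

Scanning left to right: at [4:9] match '<9t4>', group 1 = '9t4'.
One capturing group, so `findall` returns just the captured substring from the one match — 1 in all.

['9t4']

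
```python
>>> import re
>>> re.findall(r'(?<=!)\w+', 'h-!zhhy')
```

['zhhy']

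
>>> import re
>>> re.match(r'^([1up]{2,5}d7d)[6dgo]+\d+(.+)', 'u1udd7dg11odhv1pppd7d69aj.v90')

None

Pattern: anchored at the start of the string; then 2 to 5 of one of [1up], then the literal 'd7d' (captured); then one or more of one of [6dgo], then one or more of a digit; then one or more of any character (captured).
`re.match` won't scan ahead — the pattern has to work from the very first character.
Here the pattern fails at index 0, so the call returns None.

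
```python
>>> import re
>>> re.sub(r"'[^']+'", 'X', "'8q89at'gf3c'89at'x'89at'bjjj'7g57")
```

"Xgf3cXxXbjjj'7g57"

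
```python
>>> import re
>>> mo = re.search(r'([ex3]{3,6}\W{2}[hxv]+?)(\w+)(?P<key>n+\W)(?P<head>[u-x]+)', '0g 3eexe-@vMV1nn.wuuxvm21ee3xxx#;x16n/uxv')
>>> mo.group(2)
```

'MV1n'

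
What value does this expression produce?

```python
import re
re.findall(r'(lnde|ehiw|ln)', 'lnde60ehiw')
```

Branches in `(...|...)` are attempted left-to-right; the first branch that allows the whole pattern to succeed is taken.
Scanning left to right: at [0:4] match 'lnde', group 1 = 'lnde'; at [6:10] match 'ehiw', group 1 = 'ehiw'.
Because there's exactly one group, `findall` drops the full match and keeps group 1 from each hit.

['lnde', 'ehiw']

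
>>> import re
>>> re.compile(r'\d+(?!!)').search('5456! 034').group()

The negative lookahead/lookbehind blocks any match where the forbidden context is present.
`re.search` scans for the first position where the pattern succeeds.
The match spans [0:3] → '545'.

'545'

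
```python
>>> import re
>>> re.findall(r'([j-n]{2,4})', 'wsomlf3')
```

['ml']

This matches 2 to 4 of a character in [j-n] (captured).
Walking the string: at [3:5] match 'ml', group 1 = 'ml'.
Because there's exactly one group, `findall` drops the full match and keeps group 1 from the one hit.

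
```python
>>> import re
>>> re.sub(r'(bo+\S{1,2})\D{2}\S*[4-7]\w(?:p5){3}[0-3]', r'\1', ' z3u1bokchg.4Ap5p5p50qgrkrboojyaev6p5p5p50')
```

' z3u1bokcqgrkrboojyaev6p5p5p50'

The pattern matches the literal 'b', then one or more of a literal 'o', then 1 to 2 of a non-whitespace character (captured); then exactly 2 of a non-digit, then zero or more of a non-whitespace character, then a character in [4-7]; then a word character, then the literal 'p5' repeated 3 times, then a character in [0-3].
Matches: at [5:21] → 'bokchg.4Ap5p5p50'.
Each match is replaced using the text its own group 1 captured.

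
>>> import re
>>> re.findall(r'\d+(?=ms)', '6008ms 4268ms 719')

The positive lookaround only admits positions where the adjacent text matches; those characters stay outside the span.
Matches: at [0:4] → '6008'; at [7:11] → '4268'.
Since nothing is captured, `findall` lists the 2 matched substrings directly.

['6008', '4268']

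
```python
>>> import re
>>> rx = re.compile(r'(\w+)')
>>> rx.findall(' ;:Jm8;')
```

['Jm8']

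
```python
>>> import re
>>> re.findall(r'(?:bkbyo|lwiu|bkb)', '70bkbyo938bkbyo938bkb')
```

['bkbyo', 'bkbyo', 'bkb']

The regex engine tests alternatives in the order written; an earlier branch that matches wins even if a later one would match more.
Scanning left to right: at [2:7] → 'bkbyo'; at [10:15] → 'bkbyo'; at [18:21] → 'bkb'.
`findall` yields the raw match text (3 of them) because the pattern has no groups.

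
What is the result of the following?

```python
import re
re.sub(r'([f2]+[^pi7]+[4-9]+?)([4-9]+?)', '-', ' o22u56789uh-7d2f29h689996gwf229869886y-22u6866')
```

' o-9uh-7d-'

The pattern matches one or more of one of [f2], then one or more of any character except [pi7], then one or more of a character in [4-9] (lazy) (captured); then one or more of a character in [4-9] (lazy) (captured).
`sub` substitutes '-' at each match site.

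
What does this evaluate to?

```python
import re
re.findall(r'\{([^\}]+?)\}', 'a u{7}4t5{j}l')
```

['7', 'j']

One capturing group, so `findall` returns just the captured substring from each match — 2 in all.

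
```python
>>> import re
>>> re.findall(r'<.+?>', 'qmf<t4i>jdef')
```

['<t4i>']

Since nothing is captured, `findall` lists the 1 matched substring directly.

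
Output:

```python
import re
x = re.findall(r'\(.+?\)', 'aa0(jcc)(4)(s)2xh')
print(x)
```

With the lazy modifier that quantifier settles for the fewest repetitions that let the rest of the pattern succeed (the atoms after it are unaffected and can still be greedy).
Scanning left to right: at [3:8] → '(jcc)'; at [8:11] → '(4)'; at [11:14] → '(s)'.
No capturing groups, so `findall` returns the 3 full match strings.

['(jcc)', '(4)', '(s)']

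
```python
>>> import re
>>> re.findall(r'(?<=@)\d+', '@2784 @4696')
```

The lookaround is zero-width — it requires the adjacent text to match without consuming it, so the asserted text isn't part of the match.
Matches: at [1:5] → '2784'; at [7:11] → '4696'.
No capturing groups, so `findall` returns the 2 full match strings.

['2784', '4696']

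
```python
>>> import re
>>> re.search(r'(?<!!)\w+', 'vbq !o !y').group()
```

'vbq'

`(?!…)`/`(?<!…)` only lets a position through if the neighbouring text does NOT match; no characters are consumed.
The match spans [0:3] → 'vbq'.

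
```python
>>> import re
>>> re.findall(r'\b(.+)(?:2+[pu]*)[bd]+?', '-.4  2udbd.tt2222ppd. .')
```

This matches a word boundary (`\b`, zero-width); then one or more of any character (captured); then one or more of the literal '2', then zero or more of one of [pu] (non-capturing group); then one or more of one of [bd] (lazy).
Matches: at [2:20] match '4  2udbd.tt2222ppd', group 1 = '4  2udbd.tt222'.
`findall` collects group 1 from the one match (1 total).

['4  2udbd.tt222']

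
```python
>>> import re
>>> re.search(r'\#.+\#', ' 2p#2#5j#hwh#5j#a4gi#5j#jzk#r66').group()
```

The match spans [3:28] → '#2#5j#hwh#5j#a4gi#5j#jzk#'.

'#2#5j#hwh#5j#a4gi#5j#jzk#'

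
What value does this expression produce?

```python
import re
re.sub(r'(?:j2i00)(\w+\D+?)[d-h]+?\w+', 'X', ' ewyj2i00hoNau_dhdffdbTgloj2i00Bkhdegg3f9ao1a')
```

The pattern matches the literal 'j2', then the literal 'i00' (non-capturing group); then one or more of a word character, then one or more of a non-digit (lazy) (captured); then one or more of a character in [d-h] (lazy), then one or more of a word character.
Matches: at [4:45] → 'j2i00hoNau_dhdffdbTgloj2i00Bkhdegg3f9ao1a'.
Every occurrence is swapped for 'X'.

' ewyX'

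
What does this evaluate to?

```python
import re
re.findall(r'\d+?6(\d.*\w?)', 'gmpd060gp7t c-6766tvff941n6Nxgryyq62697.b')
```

['0gp7t c-6766tvff941n6Nxgryyq62697.b']

The pattern matches one or more of a digit (lazy), then a literal '6'; then a digit, then zero or more of any character, then optionally a word character (captured).
Scanning left to right: at [4:41] match '060gp7t c-6766tvff941n6Nxgryyq62697.b', group 1 = '0gp7t c-6766tvff941n6Nxgryyq62697.b'.
Because there's exactly one group, `findall` drops the full match and keeps group 1 from the one hit.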